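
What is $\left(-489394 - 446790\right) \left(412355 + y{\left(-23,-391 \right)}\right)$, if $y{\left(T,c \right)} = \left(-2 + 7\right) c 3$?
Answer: $-380549434160$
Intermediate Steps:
$y{\left(T,c \right)} = 15 c$ ($y{\left(T,c \right)} = 5 \cdot 3 c = 15 c$)
$\left(-489394 - 446790\right) \left(412355 + y{\left(-23,-391 \right)}\right) = \left(-489394 - 446790\right) \left(412355 + 15 \left(-391\right)\right) = - 936184 \left(412355 - 5865\right) = \left(-936184\right) 406490 = -380549434160$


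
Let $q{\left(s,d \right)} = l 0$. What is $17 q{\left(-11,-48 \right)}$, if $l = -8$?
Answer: $0$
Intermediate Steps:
$q{\left(s,d \right)} = 0$ ($q{\left(s,d \right)} = \left(-8\right) 0 = 0$)
$17 q{\left(-11,-48 \right)} = 17 \cdot 0 = 0$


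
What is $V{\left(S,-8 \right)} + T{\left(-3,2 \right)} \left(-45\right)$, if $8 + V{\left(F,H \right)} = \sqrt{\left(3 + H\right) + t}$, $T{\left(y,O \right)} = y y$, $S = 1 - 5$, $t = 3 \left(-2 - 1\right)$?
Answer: $-413 + i \sqrt{14} \approx -413.0 + 3.7417 i$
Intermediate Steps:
$t = -9$ ($t = 3 \left(-3\right) = -9$)
$S = -4$ ($S = 1 - 5 = -4$)
$T{\left(y,O \right)} = y^{2}$
$V{\left(F,H \right)} = -8 + \sqrt{-6 + H}$ ($V{\left(F,H \right)} = -8 + \sqrt{\left(3 + H\right) - 9} = -8 + \sqrt{-6 + H}$)
$V{\left(S,-8 \right)} + T{\left(-3,2 \right)} \left(-45\right) = \left(-8 + \sqrt{-6 - 8}\right) + \left(-3\right)^{2} \left(-45\right) = \left(-8 + \sqrt{-14}\right) + 9 \left(-45\right) = \left(-8 + i \sqrt{14}\right) - 405 = -413 + i \sqrt{14}$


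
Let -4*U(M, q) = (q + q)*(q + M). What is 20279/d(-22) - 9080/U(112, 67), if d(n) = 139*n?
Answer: -187672767/36674594 ≈ -5.1172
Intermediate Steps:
U(M, q) = -q*(M + q)/2 (U(M, q) = -(q + q)*(q + M)/4 = -2*q*(M + q)/4 = -q*(M + q)/2)
20279/d(-22) - 9080/U(112, 67) = 20279/((139*(-22))) - 9080*(-2/(67*(112 + 67))) = 20279/(-3058) - 9080/((-½*67*179)) = 20279*(-1/3058) - 9080/(-11993/2) = -20279/3058 - 9080*(-2/11993) = -20279/3058 + 18160/11993 = -187672767/36674594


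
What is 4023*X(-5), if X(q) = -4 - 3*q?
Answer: 44253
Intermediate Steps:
4023*X(-5) = 4023*(-4 - 3*(-5)) = 4023*(-4 + 15) = 4023*11 = 44253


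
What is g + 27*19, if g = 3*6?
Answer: 531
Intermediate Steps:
g = 18
g + 27*19 = 18 + 27*19 = 18 + 513 = 531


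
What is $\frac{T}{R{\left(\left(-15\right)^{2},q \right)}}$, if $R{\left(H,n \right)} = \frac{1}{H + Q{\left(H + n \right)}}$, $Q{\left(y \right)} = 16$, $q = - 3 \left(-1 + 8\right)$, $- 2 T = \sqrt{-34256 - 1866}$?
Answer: $- \frac{241 i \sqrt{36122}}{2} \approx - 22902.0 i$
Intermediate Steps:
$T = - \frac{i \sqrt{36122}}{2}$ ($T = - \frac{\sqrt{-34256 - 1866}}{2} = - \frac{\sqrt{-36122}}{2} = - \frac{i \sqrt{36122}}{2} \approx - 95.029 i$)
$q = -21$ ($q = \left(-3\right) 7 = -21$)
$R{\left(H,n \right)} = \frac{1}{16 + H}$ ($R{\left(H,n \right)} = \frac{1}{H + 16} = \frac{1}{16 + H}$)
$\frac{T}{R{\left(\left(-15\right)^{2},q \right)}} = \frac{\left(- \frac{1}{2}\right) i \sqrt{36122}}{\frac{1}{16 + \left(-15\right)^{2}}} = \frac{\left(- \frac{1}{2}\right) i \sqrt{36122}}{\frac{1}{16 + 225}} = \frac{\left(- \frac{1}{2}\right) i \sqrt{36122}}{\frac{1}{241}} = - \frac{i \sqrt{36122}}{2} \frac{1}{\frac{1}{241}} = - \frac{i \sqrt{36122}}{2} \cdot 241 = - \frac{241 i \sqrt{36122}}{2}$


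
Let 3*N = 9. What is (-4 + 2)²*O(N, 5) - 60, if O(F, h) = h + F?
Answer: -28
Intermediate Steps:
N = 3 (N = (⅓)*9 = 3)
O(F, h) = F + h
(-4 + 2)²*O(N, 5) - 60 = (-4 + 2)²*(3 + 5) - 60 = (-2)²*8 - 60 = 4*8 - 60 = 32 - 60 = -28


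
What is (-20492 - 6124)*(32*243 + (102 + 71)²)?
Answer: -1003556280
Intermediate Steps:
(-20492 - 6124)*(32*243 + (102 + 71)²) = -26616*(7776 + 173²) = -26616*(7776 + 29929) = -26616*37705 = -1003556280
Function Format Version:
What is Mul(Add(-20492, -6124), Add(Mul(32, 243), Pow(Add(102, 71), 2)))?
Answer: -1003556280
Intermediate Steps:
Mul(Add(-20492, -6124), Add(Mul(32, 243), Pow(Add(102, 71), 2))) = Mul(-26616, Add(7776, Pow(173, 2))) = Mul(-26616, Add(7776, 29929)) = Mul(-26616, 37705) = -1003556280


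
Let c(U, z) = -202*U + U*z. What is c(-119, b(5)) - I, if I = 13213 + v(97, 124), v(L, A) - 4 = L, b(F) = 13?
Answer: 9177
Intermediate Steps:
v(L, A) = 4 + L
I = 13314 (I = 13213 + (4 + 97) = 13213 + 101 = 13314)
c(-119, b(5)) - I = -119*(-202 + 13) - 1*13314 = -119*(-189) - 13314 = 22491 - 13314 = 9177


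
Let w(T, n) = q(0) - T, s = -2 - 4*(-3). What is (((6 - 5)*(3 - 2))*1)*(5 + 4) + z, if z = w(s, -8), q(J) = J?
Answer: -1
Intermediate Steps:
s = 10 (s = -2 + 12 = 10)
w(T, n) = -T (w(T, n) = 0 - T = -T)
z = -10 (z = -1*10 = -10)
(((6 - 5)*(3 - 2))*1)*(5 + 4) + z = (((6 - 5)*(3 - 2))*1)*(5 + 4) - 10 = ((1*1)*1)*9 - 10 = (1*1)*9 - 10 = 1*9 - 10 = 9 - 10 = -1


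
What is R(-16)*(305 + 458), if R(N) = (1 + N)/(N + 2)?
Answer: 1635/2 ≈ 817.50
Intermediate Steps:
R(N) = (1 + N)/(2 + N)
R(-16)*(305 + 458) = ((1 - 16)/(2 - 16))*(305 + 458) = (-15/(-14))*763 = -1/14*(-15)*763 = (15/14)*763 = 1635/2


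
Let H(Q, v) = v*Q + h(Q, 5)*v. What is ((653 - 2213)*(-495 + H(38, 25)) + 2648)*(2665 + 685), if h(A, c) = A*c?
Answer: -27192459200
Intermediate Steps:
H(Q, v) = 6*Q*v (H(Q, v) = v*Q + (Q*5)*v = Q*v + (5*Q)*v = Q*v + 5*Q*v = 6*Q*v)
((653 - 2213)*(-495 + H(38, 25)) + 2648)*(2665 + 685) = ((653 - 2213)*(-495 + 6*38*25) + 2648)*(2665 + 685) = (-1560*(-495 + 5700) + 2648)*3350 = (-1560*5205 + 2648)*3350 = (-8119800 + 2648)*3350 = -8117152*3350 = -27192459200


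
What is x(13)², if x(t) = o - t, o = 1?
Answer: 144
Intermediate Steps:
x(t) = 1 - t
x(13)² = (1 - 1*13)² = (1 - 13)² = (-12)² = 144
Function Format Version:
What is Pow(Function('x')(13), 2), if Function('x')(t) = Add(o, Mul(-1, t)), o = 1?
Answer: 144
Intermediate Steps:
Function('x')(t) = Add(1, Mul(-1, t))
Pow(Function('x')(13), 2) = Pow(Add(1, Mul(-1, 13)), 2) = Pow(Add(1, -13), 2) = Pow(-12, 2) = 144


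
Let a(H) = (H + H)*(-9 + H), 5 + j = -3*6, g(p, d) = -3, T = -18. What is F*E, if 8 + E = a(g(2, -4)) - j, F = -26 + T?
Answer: -3828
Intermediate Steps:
j = -23 (j = -5 - 3*6 = -5 - 18 = -23)
a(H) = 2*H*(-9 + H) (a(H) = (2*H)*(-9 + H) = 2*H*(-9 + H))
F = -44 (F = -26 - 18 = -44)
E = 87 (E = -8 + (2*(-3)*(-9 - 3) - 1*(-23)) = -8 + (2*(-3)*(-12) + 23) = -8 + (72 + 23) = -8 + 95 = 87)
F*E = -44*87 = -3828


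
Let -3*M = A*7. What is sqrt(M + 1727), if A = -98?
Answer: sqrt(17601)/3 ≈ 44.223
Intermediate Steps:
M = 686/3 (M = -(-98)*7/3 = -1/3*(-686) = 686/3 ≈ 228.67)
sqrt(M + 1727) = sqrt(686/3 + 1727) = sqrt(5867/3) = sqrt(17601)/3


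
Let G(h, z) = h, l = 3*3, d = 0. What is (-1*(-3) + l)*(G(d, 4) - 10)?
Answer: -120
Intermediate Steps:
l = 9
(-1*(-3) + l)*(G(d, 4) - 10) = (-1*(-3) + 9)*(0 - 10) = (3 + 9)*(-10) = 12*(-10) = -120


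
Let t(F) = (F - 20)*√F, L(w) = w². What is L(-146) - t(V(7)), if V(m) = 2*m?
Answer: 21316 + 6*√14 ≈ 21338.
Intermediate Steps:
t(F) = √F*(-20 + F) (t(F) = (-20 + F)*√F = √F*(-20 + F))
L(-146) - t(V(7)) = (-146)² - √(2*7)*(-20 + 2*7) = 21316 - √14*(-20 + 14) = 21316 - √14*(-6) = 21316 - (-6)*√14 = 21316 + 6*√14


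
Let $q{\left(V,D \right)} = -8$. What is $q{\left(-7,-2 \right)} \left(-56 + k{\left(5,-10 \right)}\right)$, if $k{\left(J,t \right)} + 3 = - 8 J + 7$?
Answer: $736$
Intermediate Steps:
$k{\left(J,t \right)} = 4 - 8 J$ ($k{\left(J,t \right)} = -3 - \left(-7 + 8 J\right) = 4 - 8 J$)
$q{\left(-7,-2 \right)} \left(-56 + k{\left(5,-10 \right)}\right) = - 8 \left(-56 + \left(4 - 40\right)\right) = - 8 \left(-56 - 36\right) = \left(-8\right) \left(-92\right) = 736$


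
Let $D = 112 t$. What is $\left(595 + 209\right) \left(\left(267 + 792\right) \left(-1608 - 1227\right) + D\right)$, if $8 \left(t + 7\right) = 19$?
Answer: $-2414237532$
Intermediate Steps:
$t = - \frac{37}{8}$ ($t = -7 + \frac{1}{8} \cdot 19 = -7 + \frac{19}{8} = - \frac{37}{8} \approx -4.625$)
$D = -518$ ($D = 112 \left(- \frac{37}{8}\right) = -518$)
$\left(595 + 209\right) \left(\left(267 + 792\right) \left(-1608 - 1227\right) + D\right) = \left(595 + 209\right) \left(\left(267 + 792\right) \left(-1608 - 1227\right) - 518\right) = 804 \left(1059 \left(-2835\right) - 518\right) = 804 \left(-3002265 - 518\right) = 804 \left(-3002783\right) = -2414237532$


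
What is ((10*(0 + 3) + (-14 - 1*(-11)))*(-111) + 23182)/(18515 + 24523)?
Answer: 20185/43038 ≈ 0.46900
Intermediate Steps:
((10*(0 + 3) + (-14 - 1*(-11)))*(-111) + 23182)/(18515 + 24523) = ((10*3 + (-14 + 11))*(-111) + 23182)/43038 = ((30 - 3)*(-111) + 23182)*(1/43038) = (27*(-111) + 23182)*(1/43038) = (-2997 + 23182)*(1/43038) = 20185*(1/43038) = 20185/43038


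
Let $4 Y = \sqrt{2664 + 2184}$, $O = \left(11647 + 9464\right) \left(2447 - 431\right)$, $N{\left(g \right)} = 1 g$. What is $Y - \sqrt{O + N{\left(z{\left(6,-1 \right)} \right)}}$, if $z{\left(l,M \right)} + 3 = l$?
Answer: $\sqrt{303} - \sqrt{42559779} \approx -6506.4$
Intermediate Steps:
$z{\left(l,M \right)} = -3 + l$
$N{\left(g \right)} = g$
$O = 42559776$ ($O = 21111 \cdot 2016 = 42559776$)
$Y = \sqrt{303}$ ($Y = \frac{\sqrt{2664 + 2184}}{4} = \frac{\sqrt{4848}}{4} = \frac{4 \sqrt{303}}{4} = \sqrt{303} \approx 17.407$)
$Y - \sqrt{O + N{\left(z{\left(6,-1 \right)} \right)}} = \sqrt{303} - \sqrt{42559776 + \left(-3 + 6\right)} = \sqrt{303} - \sqrt{42559776 + 3} = \sqrt{303} - \sqrt{42559779}$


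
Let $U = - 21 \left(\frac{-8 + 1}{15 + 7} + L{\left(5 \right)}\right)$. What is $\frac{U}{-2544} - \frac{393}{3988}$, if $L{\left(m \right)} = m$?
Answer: $- \frac{1114115}{18600032} \approx -0.059899$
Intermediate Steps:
$U = - \frac{2163}{22}$ ($U = - 21 \left(\frac{-8 + 1}{15 + 7} + 5\right) = - 21 \left(- \frac{7}{22} + 5\right) = \left(-21\right) \frac{103}{22} = - \frac{2163}{22} \approx -98.318$)
$\frac{U}{-2544} - \frac{393}{3988} = - \frac{2163}{22 \left(-2544\right)} - \frac{393}{3988} = \left(- \frac{2163}{22}\right) \left(- \frac{1}{2544}\right) - \frac{393}{3988} = \frac{721}{18656} - \frac{393}{3988} = - \frac{1114115}{18600032}$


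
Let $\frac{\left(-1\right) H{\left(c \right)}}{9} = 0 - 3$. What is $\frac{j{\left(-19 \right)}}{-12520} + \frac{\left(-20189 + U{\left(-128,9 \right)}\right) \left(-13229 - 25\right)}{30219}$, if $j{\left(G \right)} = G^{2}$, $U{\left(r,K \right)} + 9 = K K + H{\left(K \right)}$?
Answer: $\frac{158748823721}{18016280} \approx 8811.4$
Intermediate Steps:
$H{\left(c \right)} = 27$ ($H{\left(c \right)} = - 9 \left(0 - 3\right) = \left(-9\right) \left(-3\right) = 27$)
$U{\left(r,K \right)} = 18 + K^{2}$ ($U{\left(r,K \right)} = -9 + \left(K K + 27\right) = -9 + \left(K^{2} + 27\right) = -9 + \left(27 + K^{2}\right) = 18 + K^{2}$)
$\frac{j{\left(-19 \right)}}{-12520} + \frac{\left(-20189 + U{\left(-128,9 \right)}\right) \left(-13229 - 25\right)}{30219} = \frac{\left(-19\right)^{2}}{-12520} + \frac{\left(-20189 + \left(18 + 9^{2}\right)\right) \left(-13229 - 25\right)}{30219} = 361 \left(- \frac{1}{12520}\right) + \left(-20189 + \left(18 + 81\right)\right) \left(-13254\right) \frac{1}{30219} = - \frac{361}{12520} + \left(-20189 + 99\right) \left(-13254\right) \frac{1}{30219} = - \frac{361}{12520} + \left(-20090\right) \left(-13254\right) \frac{1}{30219} = - \frac{361}{12520} + 266272860 \cdot \frac{1}{30219} = - \frac{361}{12520} + \frac{12679660}{1439} = \frac{158748823721}{18016280}$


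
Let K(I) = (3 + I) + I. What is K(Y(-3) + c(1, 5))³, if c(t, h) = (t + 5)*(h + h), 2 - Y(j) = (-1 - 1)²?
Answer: 1685159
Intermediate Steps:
Y(j) = -2 (Y(j) = 2 - (-1 - 1)² = 2 - 1*(-2)² = 2 - 1*4 = 2 - 4 = -2)
c(t, h) = 2*h*(5 + t) (c(t, h) = (5 + t)*(2*h) = 2*h*(5 + t))
K(I) = 3 + 2*I
K(Y(-3) + c(1, 5))³ = (3 + 2*(-2 + 2*5*(5 + 1)))³ = (3 + 2*(-2 + 2*5*6))³ = (3 + 2*(-2 + 60))³ = (3 + 2*58)³ = (3 + 116)³ = 119³ = 1685159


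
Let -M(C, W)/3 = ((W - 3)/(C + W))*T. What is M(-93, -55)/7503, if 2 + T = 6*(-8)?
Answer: 725/92537 ≈ 0.0078347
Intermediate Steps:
T = -50 (T = -2 + 6*(-8) = -2 - 48 = -50)
M(C, W) = 150*(-3 + W)/(C + W) (M(C, W) = -3*(W - 3)/(C + W)*(-50) = -3*(-3 + W)/(C + W)*(-50) = -(-150)*(-3 + W)/(C + W) = 150*(-3 + W)/(C + W))
M(-93, -55)/7503 = (150*(-3 - 55)/(-93 - 55))/7503 = (150*(-58)/(-148))*(1/7503) = (150*(-1/148)*(-58))*(1/7503) = (2175/37)*(1/7503) = 725/92537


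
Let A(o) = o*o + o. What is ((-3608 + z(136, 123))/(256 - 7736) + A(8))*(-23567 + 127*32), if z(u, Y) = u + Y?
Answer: -56517921/40 ≈ -1.4129e+6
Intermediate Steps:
z(u, Y) = Y + u
A(o) = o + o² (A(o) = o² + o = o + o²)
((-3608 + z(136, 123))/(256 - 7736) + A(8))*(-23567 + 127*32) = ((-3608 + (123 + 136))/(256 - 7736) + 8*(1 + 8))*(-23567 + 127*32) = ((-3608 + 259)/(-7480) + 8*9)*(-23567 + 4064) = (-3349*(-1/7480) + 72)*(-19503) = (197/440 + 72)*(-19503) = (31877/440)*(-19503) = -56517921/40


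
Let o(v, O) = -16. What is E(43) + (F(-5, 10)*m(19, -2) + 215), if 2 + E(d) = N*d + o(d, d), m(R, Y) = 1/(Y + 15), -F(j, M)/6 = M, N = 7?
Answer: 6414/13 ≈ 493.38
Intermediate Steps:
F(j, M) = -6*M
m(R, Y) = 1/(15 + Y)
E(d) = -18 + 7*d (E(d) = -2 + (7*d - 16) = -2 + (-16 + 7*d) = -18 + 7*d)
E(43) + (F(-5, 10)*m(19, -2) + 215) = (-18 + 7*43) + ((-6*10)/(15 - 2) + 215) = (-18 + 301) + (-60/13 + 215) = 283 + (-60*1/13 + 215) = 283 + (-60/13 + 215) = 283 + 2735/13 = 6414/13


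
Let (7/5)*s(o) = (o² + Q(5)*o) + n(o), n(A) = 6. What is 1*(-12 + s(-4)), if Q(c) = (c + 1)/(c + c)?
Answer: 2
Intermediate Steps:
Q(c) = (1 + c)/(2*c) (Q(c) = (1 + c)/((2*c)) = (1 + c)*(1/(2*c)) = (1 + c)/(2*c))
s(o) = 30/7 + 3*o/7 + 5*o²/7 (s(o) = 5*((o² + ((½)*(1 + 5)/5)*o) + 6)/7 = 5*((o² + ((½)*(⅕)*6)*o) + 6)/7 = 5*((o² + 3*o/5) + 6)/7 = 5*(6 + o² + 3*o/5)/7 = 30/7 + 3*o/7 + 5*o²/7)
1*(-12 + s(-4)) = 1*(-12 + (30/7 + (3/7)*(-4) + (5/7)*(-4)²)) = 1*(-12 + (30/7 - 12/7 + (5/7)*16)) = 1*(-12 + (30/7 - 12/7 + 80/7)) = 1*(-12 + 14) = 1*2 = 2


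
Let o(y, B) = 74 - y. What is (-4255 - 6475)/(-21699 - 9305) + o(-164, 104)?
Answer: 3694841/15502 ≈ 238.35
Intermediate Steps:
(-4255 - 6475)/(-21699 - 9305) + o(-164, 104) = (-4255 - 6475)/(-21699 - 9305) + (74 - 1*(-164)) = -10730/(-31004) + (74 + 164) = -10730*(-1/31004) + 238 = 5365/15502 + 238 = 3694841/15502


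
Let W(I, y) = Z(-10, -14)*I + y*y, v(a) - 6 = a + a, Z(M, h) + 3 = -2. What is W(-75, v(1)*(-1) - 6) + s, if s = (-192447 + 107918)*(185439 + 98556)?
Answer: -24005812784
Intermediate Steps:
Z(M, h) = -5 (Z(M, h) = -3 - 2 = -5)
v(a) = 6 + 2*a (v(a) = 6 + (a + a) = 6 + 2*a)
s = -24005813355 (s = -84529*283995 = -24005813355)
W(I, y) = y**2 - 5*I (W(I, y) = -5*I + y*y = -5*I + y**2 = y**2 - 5*I)
W(-75, v(1)*(-1) - 6) + s = (((6 + 2*1)*(-1) - 6)**2 - 5*(-75)) - 24005813355 = (((6 + 2)*(-1) - 6)**2 + 375) - 24005813355 = ((8*(-1) - 6)**2 + 375) - 24005813355 = ((-8 - 6)**2 + 375) - 24005813355 = ((-14)**2 + 375) - 24005813355 = (196 + 375) - 24005813355 = 571 - 24005813355 = -24005812784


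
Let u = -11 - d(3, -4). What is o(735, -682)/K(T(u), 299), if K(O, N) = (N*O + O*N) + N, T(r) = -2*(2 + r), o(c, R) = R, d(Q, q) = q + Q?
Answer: -62/897 ≈ -0.069119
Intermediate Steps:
d(Q, q) = Q + q
u = -10 (u = -11 - (3 - 4) = -11 - 1*(-1) = -11 + 1 = -10)
T(r) = -4 - 2*r
K(O, N) = N + 2*N*O (K(O, N) = (N*O + N*O) + N = 2*N*O + N = N + 2*N*O)
o(735, -682)/K(T(u), 299) = -682*1/(299*(1 + 2*(-4 - 2*(-10)))) = -682*1/(299*(1 + 2*(-4 + 20))) = -682*1/(299*(1 + 2*16)) = -682*1/(299*(1 + 32)) = -682/(299*33) = -682/9867 = -682*1/9867 = -62/897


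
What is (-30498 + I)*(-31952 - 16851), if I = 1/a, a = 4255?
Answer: 171165296491/115 ≈ 1.4884e+9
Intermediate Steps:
I = 1/4255 ≈ 0.00023502
(-30498 + I)*(-31952 - 16851) = (-30498 + 1/4255)*(-31952 - 16851) = -129768989/4255*(-48803) = 171165296491/115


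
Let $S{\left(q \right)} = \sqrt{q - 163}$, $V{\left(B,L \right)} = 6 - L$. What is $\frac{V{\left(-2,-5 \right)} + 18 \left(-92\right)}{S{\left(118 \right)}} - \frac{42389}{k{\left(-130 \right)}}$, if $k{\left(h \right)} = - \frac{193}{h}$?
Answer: $- \frac{5510570}{193} + \frac{329 i \sqrt{5}}{3} \approx -28552.0 + 245.22 i$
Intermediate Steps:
$S{\left(q \right)} = \sqrt{-163 + q}$
$\frac{V{\left(-2,-5 \right)} + 18 \left(-92\right)}{S{\left(118 \right)}} - \frac{42389}{k{\left(-130 \right)}} = \frac{\left(6 - -5\right) + 18 \left(-92\right)}{\sqrt{-163 + 118}} - \frac{42389}{\left(-193\right) \frac{1}{-130}} = \frac{\left(6 + 5\right) - 1656}{\sqrt{-45}} - \frac{42389}{\left(-193\right) \left(- \frac{1}{130}\right)} = \frac{11 - 1656}{3 i \sqrt{5}} - \frac{42389}{\frac{193}{130}} = - 1645 \left(- \frac{i \sqrt{5}}{15}\right) - \frac{5510570}{193} = \frac{329 i \sqrt{5}}{3} - \frac{5510570}{193} = - \frac{5510570}{193} + \frac{329 i \sqrt{5}}{3}$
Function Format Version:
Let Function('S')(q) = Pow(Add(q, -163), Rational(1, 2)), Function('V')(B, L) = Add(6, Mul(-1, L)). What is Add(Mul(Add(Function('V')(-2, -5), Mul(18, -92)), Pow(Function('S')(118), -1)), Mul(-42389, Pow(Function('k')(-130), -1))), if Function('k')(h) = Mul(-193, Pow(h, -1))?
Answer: Add(Rational(-5510570, 193), Mul(Rational(329, 3), I, Pow(5, Rational(1, 2)))) ≈ Add(-28552., Mul(245.22, I))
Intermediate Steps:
Function('S')(q) = Pow(Add(-163, q), Rational(1, 2))
Add(Mul(Add(Function('V')(-2, -5), Mul(18, -92)), Pow(Function('S')(118), -1)), Mul(-42389, Pow(Function('k')(-130), -1))) = Add(Mul(Add(Add(6, Mul(-1, -5)), Mul(18, -92)), Pow(Pow(Add(-163, 118), Rational(1, 2)), -1)), Mul(-42389, Pow(Mul(-193, Pow(-130, -1)), -1))) = Add(Mul(Add(Add(6, 5), -1656), Pow(Pow(-45, Rational(1, 2)), -1)), Mul(-42389, Pow(Mul(-193, Rational(-1, 130)), -1))) = Add(Mul(Add(11, -1656), Pow(Mul(3, I, Pow(5, Rational(1, 2))), -1)), Mul(-42389, Pow(Rational(193, 130), -1))) = Add(Mul(-1645, Mul(Rational(-1, 15), I, Pow(5, Rational(1, 2)))), Mul(-42389, Rational(130, 193))) = Add(Mul(Rational(329, 3), I, Pow(5, Rational(1, 2))), Rational(-5510570, 193)) = Add(Rational(-5510570, 193), Mul(Rational(329, 3), I, Pow(5, Rational(1, 2))))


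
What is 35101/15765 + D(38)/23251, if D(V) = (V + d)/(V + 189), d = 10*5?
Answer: 185263657997/83207307405 ≈ 2.2265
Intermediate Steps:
d = 50
D(V) = (50 + V)/(189 + V) (D(V) = (V + 50)/(V + 189) = (50 + V)/(189 + V))
35101/15765 + D(38)/23251 = 35101/15765 + ((50 + 38)/(189 + 38))/23251 = 35101*(1/15765) + (88/227)*(1/23251) = 35101/15765 + ((1/227)*88)*(1/23251) = 35101/15765 + (88/227)*(1/23251) = 35101/15765 + 88/5277977 = 185263657997/83207307405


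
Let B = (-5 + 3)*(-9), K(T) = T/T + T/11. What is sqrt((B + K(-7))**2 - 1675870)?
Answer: I*sqrt(202739466)/11 ≈ 1294.4*I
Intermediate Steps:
K(T) = 1 + T/11 (K(T) = 1 + T*(1/11) = 1 + T/11)
B = 18 (B = -2*(-9) = 18)
sqrt((B + K(-7))**2 - 1675870) = sqrt((18 + (1 + (1/11)*(-7)))**2 - 1675870) = sqrt((18 + (1 - 7/11))**2 - 1675870) = sqrt((18 + 4/11)**2 - 1675870) = sqrt((202/11)**2 - 1675870) = sqrt(40804/121 - 1675870) = sqrt(-202739466/121) = I*sqrt(202739466)/11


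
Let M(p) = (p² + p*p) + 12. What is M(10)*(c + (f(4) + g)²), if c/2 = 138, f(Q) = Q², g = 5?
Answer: 152004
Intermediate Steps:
M(p) = 12 + 2*p² (M(p) = (p² + p²) + 12 = 2*p² + 12 = 12 + 2*p²)
c = 276 (c = 2*138 = 276)
M(10)*(c + (f(4) + g)²) = (12 + 2*10²)*(276 + (4² + 5)²) = (12 + 2*100)*(276 + (16 + 5)²) = (12 + 200)*(276 + 21²) = 212*(276 + 441) = 212*717 = 152004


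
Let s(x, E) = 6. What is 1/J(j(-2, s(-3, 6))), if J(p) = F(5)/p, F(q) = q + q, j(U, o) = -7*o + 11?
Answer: -31/10 ≈ -3.1000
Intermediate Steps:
j(U, o) = 11 - 7*o
F(q) = 2*q
J(p) = 10/p (J(p) = (2*5)/p = 10/p)
1/J(j(-2, s(-3, 6))) = 1/(10/(11 - 7*6)) = 1/(10/(11 - 42)) = 1/(10/(-31)) = 1/(10*(-1/31)) = 1/(-10/31) = -31/10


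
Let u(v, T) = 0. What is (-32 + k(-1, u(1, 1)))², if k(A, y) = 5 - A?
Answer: 676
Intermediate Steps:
(-32 + k(-1, u(1, 1)))² = (-32 + (5 - 1*(-1)))² = (-32 + (5 + 1))² = (-32 + 6)² = (-26)² = 676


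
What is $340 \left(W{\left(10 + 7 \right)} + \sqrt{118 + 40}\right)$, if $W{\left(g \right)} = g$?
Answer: $5780 + 340 \sqrt{158} \approx 10054.0$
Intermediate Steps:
$340 \left(W{\left(10 + 7 \right)} + \sqrt{118 + 40}\right) = 340 \left(\left(10 + 7\right) + \sqrt{118 + 40}\right) = 340 \left(17 + \sqrt{158}\right) = 5780 + 340 \sqrt{158}$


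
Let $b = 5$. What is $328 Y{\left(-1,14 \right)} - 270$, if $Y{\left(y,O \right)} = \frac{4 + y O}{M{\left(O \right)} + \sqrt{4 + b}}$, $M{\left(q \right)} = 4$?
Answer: $- \frac{5170}{7} \approx -738.57$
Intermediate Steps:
$Y{\left(y,O \right)} = \frac{4}{7} + \frac{O y}{7}$ ($Y{\left(y,O \right)} = \frac{4 + y O}{4 + \sqrt{4 + 5}} = \frac{4 + O y}{4 + \sqrt{9}} = \frac{4 + O y}{4 + 3} = \frac{4 + O y}{7} = \left(4 + O y\right) \frac{1}{7} = \frac{4}{7} + \frac{O y}{7}$)
$328 Y{\left(-1,14 \right)} - 270 = 328 \left(\frac{4}{7} + \frac{1}{7} \cdot 14 \left(-1\right)\right) - 270 = 328 \left(\frac{4}{7} - 2\right) - 270 = 328 \left(- \frac{10}{7}\right) - 270 = - \frac{3280}{7} - 270 = - \frac{5170}{7}$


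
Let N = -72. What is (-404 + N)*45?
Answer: -21420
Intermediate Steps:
(-404 + N)*45 = (-404 - 72)*45 = -476*45 = -21420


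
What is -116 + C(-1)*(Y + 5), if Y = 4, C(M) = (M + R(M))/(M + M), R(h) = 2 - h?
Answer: -125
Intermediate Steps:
C(M) = 1/M (C(M) = (M + (2 - M))/(M + M) = 2/((2*M)) = 2*(1/(2*M)) = 1/M)
-116 + C(-1)*(Y + 5) = -116 + (4 + 5)/(-1) = -116 - 1*9 = -116 - 9 = -125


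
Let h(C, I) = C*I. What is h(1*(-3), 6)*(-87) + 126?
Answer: 1692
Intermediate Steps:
h(1*(-3), 6)*(-87) + 126 = ((1*(-3))*6)*(-87) + 126 = -3*6*(-87) + 126 = -18*(-87) + 126 = 1566 + 126 = 1692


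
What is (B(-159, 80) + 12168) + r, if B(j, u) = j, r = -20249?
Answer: -8240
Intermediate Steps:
(B(-159, 80) + 12168) + r = (-159 + 12168) - 20249 = 12009 - 20249 = -8240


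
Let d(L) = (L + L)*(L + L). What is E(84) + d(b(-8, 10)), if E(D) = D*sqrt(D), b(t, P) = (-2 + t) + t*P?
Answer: 32400 + 168*sqrt(21) ≈ 33170.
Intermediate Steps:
b(t, P) = -2 + t + P*t (b(t, P) = (-2 + t) + P*t = -2 + t + P*t)
d(L) = 4*L**2 (d(L) = (2*L)*(2*L) = 4*L**2)
E(D) = D**(3/2)
E(84) + d(b(-8, 10)) = 84**(3/2) + 4*(-2 - 8 + 10*(-8))**2 = 168*sqrt(21) + 4*(-2 - 8 - 80)**2 = 168*sqrt(21) + 4*(-90)**2 = 168*sqrt(21) + 4*8100 = 168*sqrt(21) + 32400 = 32400 + 168*sqrt(21)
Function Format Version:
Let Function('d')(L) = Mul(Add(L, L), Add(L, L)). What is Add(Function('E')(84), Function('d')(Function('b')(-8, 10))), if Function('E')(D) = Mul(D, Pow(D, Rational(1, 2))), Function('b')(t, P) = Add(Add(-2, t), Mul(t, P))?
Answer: Add(32400, Mul(168, Pow(21, Rational(1, 2)))) ≈ 33170.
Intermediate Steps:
Function('b')(t, P) = Add(-2, t, Mul(P, t)) (Function('b')(t, P) = Add(Add(-2, t), Mul(P, t)) = Add(-2, t, Mul(P, t)))
Function('d')(L) = Mul(4, Pow(L, 2)) (Function('d')(L) = Mul(Mul(2, L), Mul(2, L)) = Mul(4, Pow(L, 2)))
Function('E')(D) = Pow(D, Rational(3, 2))
Add(Function('E')(84), Function('d')(Function('b')(-8, 10))) = Add(Pow(84, Rational(3, 2)), Mul(4, Pow(Add(-2, -8, Mul(10, -8)), 2))) = Add(Mul(168, Pow(21, Rational(1, 2))), Mul(4, Pow(Add(-2, -8, -80), 2))) = Add(Mul(168, Pow(21, Rational(1, 2))), Mul(4, Pow(-90, 2))) = Add(Mul(168, Pow(21, Rational(1, 2))), Mul(4, 8100)) = Add(Mul(168, Pow(21, Rational(1, 2))), 32400) = Add(32400, Mul(168, Pow(21, Rational(1, 2))))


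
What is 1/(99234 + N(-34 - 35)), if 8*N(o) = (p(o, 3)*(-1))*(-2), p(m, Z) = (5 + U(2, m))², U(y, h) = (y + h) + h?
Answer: 4/414097 ≈ 9.6596e-6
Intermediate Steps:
U(y, h) = y + 2*h (U(y, h) = (h + y) + h = y + 2*h)
p(m, Z) = (7 + 2*m)² (p(m, Z) = (5 + (2 + 2*m))² = (7 + 2*m)²)
N(o) = (7 + 2*o)²/4 (N(o) = (((7 + 2*o)²*(-1))*(-2))/8 = (-(7 + 2*o)²*(-2))/8 = (2*(7 + 2*o)²)/8 = (7 + 2*o)²/4)
1/(99234 + N(-34 - 35)) = 1/(99234 + (7 + 2*(-34 - 35))²/4) = 1/(99234 + (7 + 2*(-69))²/4) = 1/(99234 + (7 - 138)²/4) = 1/(99234 + (¼)*(-131)²) = 1/(99234 + (¼)*17161) = 1/(99234 + 17161/4) = 1/(414097/4) = 4/414097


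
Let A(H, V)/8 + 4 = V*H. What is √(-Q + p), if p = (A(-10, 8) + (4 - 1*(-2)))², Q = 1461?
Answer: √442095 ≈ 664.90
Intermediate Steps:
A(H, V) = -32 + 8*H*V (A(H, V) = -32 + 8*(V*H) = -32 + 8*(H*V) = -32 + 8*H*V)
p = 443556 (p = ((-32 + 8*(-10)*8) + (4 - 1*(-2)))² = ((-32 - 640) + (4 + 2))² = (-672 + 6)² = (-666)² = 443556)
√(-Q + p) = √(-1*1461 + 443556) = √(-1461 + 443556) = √442095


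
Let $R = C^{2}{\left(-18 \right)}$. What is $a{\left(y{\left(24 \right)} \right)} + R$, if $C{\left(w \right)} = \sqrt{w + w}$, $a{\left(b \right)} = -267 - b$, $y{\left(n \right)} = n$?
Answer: $-327$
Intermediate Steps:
$C{\left(w \right)} = \sqrt{2} \sqrt{w}$ ($C{\left(w \right)} = \sqrt{2 w} = \sqrt{2} \sqrt{w}$)
$R = -36$ ($R = \left(\sqrt{2} \sqrt{-18}\right)^{2} = \left(\sqrt{2} \cdot 3 i \sqrt{2}\right)^{2} = \left(6 i\right)^{2} = -36$)
$a{\left(y{\left(24 \right)} \right)} + R = \left(-267 - 24\right) - 36 = -291 - 36 = -327$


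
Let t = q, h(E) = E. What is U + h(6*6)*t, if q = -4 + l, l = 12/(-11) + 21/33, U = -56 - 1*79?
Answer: -3249/11 ≈ -295.36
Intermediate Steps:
U = -135 (U = -56 - 79 = -135)
l = -5/11 (l = 12*(-1/11) + 21*(1/33) = -12/11 + 7/11 = -5/11 ≈ -0.45455)
q = -49/11 (q = -4 - 5/11 = -49/11 ≈ -4.4545)
t = -49/11 ≈ -4.4545
U + h(6*6)*t = -135 + (6*6)*(-49/11) = -135 + 36*(-49/11) = -135 - 1764/11 = -3249/11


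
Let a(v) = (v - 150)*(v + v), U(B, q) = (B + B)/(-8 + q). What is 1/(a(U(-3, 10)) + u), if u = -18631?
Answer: -1/17713 ≈ -5.6456e-5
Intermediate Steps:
U(B, q) = 2*B/(-8 + q) (U(B, q) = (2*B)/(-8 + q) = 2*B/(-8 + q))
a(v) = 2*v*(-150 + v) (a(v) = (-150 + v)*(2*v) = 2*v*(-150 + v))
1/(a(U(-3, 10)) + u) = 1/(2*(2*(-3)/(-8 + 10))*(-150 + 2*(-3)/(-8 + 10)) - 18631) = 1/(2*(2*(-3)/2)*(-150 + 2*(-3)/2) - 18631) = 1/(2*(2*(-3)*(½))*(-150 + 2*(-3)*(½)) - 18631) = 1/(2*(-3)*(-150 - 3) - 18631) = 1/(2*(-3)*(-153) - 18631) = 1/(918 - 18631) = 1/(-17713) = -1/17713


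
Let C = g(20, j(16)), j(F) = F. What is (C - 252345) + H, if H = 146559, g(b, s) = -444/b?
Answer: -529041/5 ≈ -1.0581e+5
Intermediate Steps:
C = -111/5 (C = -444/20 = -444*1/20 = -111/5 ≈ -22.200)
(C - 252345) + H = (-111/5 - 252345) + 146559 = -1261836/5 + 146559 = -529041/5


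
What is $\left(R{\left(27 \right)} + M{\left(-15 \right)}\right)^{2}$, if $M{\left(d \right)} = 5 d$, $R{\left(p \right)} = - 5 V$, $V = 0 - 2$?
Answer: $4225$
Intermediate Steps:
$V = -2$
$R{\left(p \right)} = 10$ ($R{\left(p \right)} = \left(-5\right) \left(-2\right) = 10$)
$\left(R{\left(27 \right)} + M{\left(-15 \right)}\right)^{2} = \left(10 + 5 \left(-15\right)\right)^{2} = \left(10 - 75\right)^{2} = \left(-65\right)^{2} = 4225$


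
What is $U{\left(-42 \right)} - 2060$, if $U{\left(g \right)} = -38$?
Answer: $-2098$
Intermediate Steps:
$U{\left(-42 \right)} - 2060 = -38 - 2060 = -2098$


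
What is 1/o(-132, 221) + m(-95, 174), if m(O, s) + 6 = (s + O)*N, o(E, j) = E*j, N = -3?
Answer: -7088797/29172 ≈ -243.00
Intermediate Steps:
m(O, s) = -6 - 3*O - 3*s (m(O, s) = -6 + (s + O)*(-3) = -6 + (O + s)*(-3) = -6 + (-3*O - 3*s) = -6 - 3*O - 3*s)
1/o(-132, 221) + m(-95, 174) = 1/(-132*221) + (-6 - 3*(-95) - 3*174) = 1/(-29172) + (-6 + 285 - 522) = -1/29172 - 243 = -7088797/29172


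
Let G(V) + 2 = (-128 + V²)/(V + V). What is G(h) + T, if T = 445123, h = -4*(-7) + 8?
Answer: 4006235/9 ≈ 4.4514e+5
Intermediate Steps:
h = 36 (h = 28 + 8 = 36)
G(V) = -2 + (-128 + V²)/(2*V) (G(V) = -2 + (-128 + V²)/(V + V) = -2 + (-128 + V²)/((2*V)) = -2 + (-128 + V²)*(1/(2*V)) = -2 + (-128 + V²)/(2*V))
G(h) + T = (-2 + (½)*36 - 64/36) + 445123 = (-2 + 18 - 64*1/36) + 445123 = (-2 + 18 - 16/9) + 445123 = 128/9 + 445123 = 4006235/9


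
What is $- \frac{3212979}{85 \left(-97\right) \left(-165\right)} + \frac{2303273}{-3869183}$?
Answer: $- \frac{27745158462}{9382768775} \approx -2.957$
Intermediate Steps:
$- \frac{3212979}{85 \left(-97\right) \left(-165\right)} + \frac{2303273}{-3869183} = - \frac{3212979}{\left(-8245\right) \left(-165\right)} + 2303273 \left(- \frac{1}{3869183}\right) = - \frac{3212979}{1360425} - \frac{2303273}{3869183} = \left(-3212979\right) \frac{1}{1360425} - \frac{2303273}{3869183} = - \frac{97363}{41225} - \frac{2303273}{3869183} = - \frac{27745158462}{9382768775}$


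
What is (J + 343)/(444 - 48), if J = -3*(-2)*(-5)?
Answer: 313/396 ≈ 0.79040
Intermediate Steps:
J = -30 (J = 6*(-5) = -30)
(J + 343)/(444 - 48) = (-30 + 343)/(444 - 48) = 313/396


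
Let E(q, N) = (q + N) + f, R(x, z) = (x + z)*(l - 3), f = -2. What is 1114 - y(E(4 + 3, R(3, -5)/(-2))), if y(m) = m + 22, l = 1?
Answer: 1089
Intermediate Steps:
R(x, z) = -2*x - 2*z (R(x, z) = (x + z)*(1 - 3) = (x + z)*(-2) = -2*x - 2*z)
E(q, N) = -2 + N + q (E(q, N) = (q + N) - 2 = (N + q) - 2 = -2 + N + q)
y(m) = 22 + m
1114 - y(E(4 + 3, R(3, -5)/(-2))) = 1114 - (22 + (-2 + (-2*3 - 2*(-5))/(-2) + (4 + 3))) = 1114 - (22 + (-2 + (-6 + 10)*(-1/2) + 7)) = 1114 - (22 + (-2 + 4*(-1/2) + 7)) = 1114 - (22 + (-2 - 2 + 7)) = 1114 - (22 + 3) = 1114 - 1*25 = 1114 - 25 = 1089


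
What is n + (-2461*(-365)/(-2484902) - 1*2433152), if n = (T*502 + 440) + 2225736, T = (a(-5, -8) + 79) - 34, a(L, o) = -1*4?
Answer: -463171721653/2484902 ≈ -1.8639e+5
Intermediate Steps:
a(L, o) = -4
T = 41 (T = (-4 + 79) - 34 = 75 - 34 = 41)
n = 2246758 (n = (41*502 + 440) + 2225736 = (20582 + 440) + 2225736 = 21022 + 2225736 = 2246758)
n + (-2461*(-365)/(-2484902) - 1*2433152) = 2246758 + (-2461*(-365)/(-2484902) - 1*2433152) = 2246758 + (898265*(-1/2484902) - 2433152) = 2246758 + (-898265/2484902 - 2433152) = 2246758 - 6046145169369/2484902 = -463171721653/2484902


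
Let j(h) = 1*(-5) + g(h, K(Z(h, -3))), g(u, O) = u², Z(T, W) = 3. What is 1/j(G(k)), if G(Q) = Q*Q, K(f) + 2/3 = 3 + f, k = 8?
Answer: 1/4091 ≈ 0.00024444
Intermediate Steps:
K(f) = 7/3 + f (K(f) = -⅔ + (3 + f) = 7/3 + f)
G(Q) = Q²
j(h) = -5 + h² (j(h) = 1*(-5) + h² = -5 + h²)
1/j(G(k)) = 1/(-5 + (8²)²) = 1/(-5 + 64²) = 1/(-5 + 4096) = 1/4091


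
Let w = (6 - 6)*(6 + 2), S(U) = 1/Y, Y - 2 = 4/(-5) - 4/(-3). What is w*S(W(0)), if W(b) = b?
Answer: 0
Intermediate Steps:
Y = 38/15 (Y = 2 + (4/(-5) - 4/(-3)) = 2 + (4*(-⅕) - 4*(-⅓)) = 2 + (-⅘ + 4/3) = 2 + 8/15 = 38/15 ≈ 2.5333)
S(U) = 15/38 (S(U) = 1/(38/15) = 15/38)
w = 0 (w = 0*8 = 0)
w*S(W(0)) = 0*(15/38) = 0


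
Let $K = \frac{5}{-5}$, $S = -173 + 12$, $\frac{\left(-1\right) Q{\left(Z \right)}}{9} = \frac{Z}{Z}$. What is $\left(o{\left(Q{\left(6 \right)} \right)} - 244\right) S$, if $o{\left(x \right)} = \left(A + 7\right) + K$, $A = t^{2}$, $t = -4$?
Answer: $35742$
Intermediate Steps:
$A = 16$ ($A = \left(-4\right)^{2} = 16$)
$Q{\left(Z \right)} = -9$ ($Q{\left(Z \right)} = - 9 \frac{Z}{Z} = \left(-9\right) 1 = -9$)
$S = -161$
$K = -1$ ($K = 5 \left(- \frac{1}{5}\right) = -1$)
$o{\left(x \right)} = 22$ ($o{\left(x \right)} = \left(16 + 7\right) - 1 = 23 - 1 = 22$)
$\left(o{\left(Q{\left(6 \right)} \right)} - 244\right) S = \left(22 - 244\right) \left(-161\right) = \left(-222\right) \left(-161\right) = 35742$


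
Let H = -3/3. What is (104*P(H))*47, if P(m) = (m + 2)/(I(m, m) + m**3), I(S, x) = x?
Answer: -2444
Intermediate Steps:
H = -1 (H = -3*1/3 = -1)
P(m) = (2 + m)/(m + m**3) (P(m) = (m + 2)/(m + m**3) = (2 + m)/(m + m**3))
(104*P(H))*47 = (104*((2 - 1)/(-1 + (-1)**3)))*47 = (104*(1/(-1 - 1)))*47 = (104*(1/(-2)))*47 = (104*(-1/2*1))*47 = (104*(-1/2))*47 = -52*47 = -2444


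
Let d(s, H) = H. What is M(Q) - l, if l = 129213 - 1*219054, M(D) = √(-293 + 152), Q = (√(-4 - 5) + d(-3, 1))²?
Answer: 89841 + I*√141 ≈ 89841.0 + 11.874*I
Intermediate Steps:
Q = (1 + 3*I)² (Q = (√(-4 - 5) + 1)² = (√(-9) + 1)² = (3*I + 1)² = (1 + 3*I)² ≈ -8.0 + 6.0*I)
M(D) = I*√141 (M(D) = √(-141) = I*√141)
l = -89841 (l = 129213 - 219054 = -89841)
M(Q) - l = I*√141 - 1*(-89841) = I*√141 + 89841 = 89841 + I*√141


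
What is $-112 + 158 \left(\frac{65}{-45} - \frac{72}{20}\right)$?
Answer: $- \frac{40906}{45} \approx -909.02$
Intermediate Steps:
$-112 + 158 \left(\frac{65}{-45} - \frac{72}{20}\right) = -112 + 158 \left(65 \left(- \frac{1}{45}\right) - \frac{18}{5}\right) = -112 + 158 \left(- \frac{13}{9} - \frac{18}{5}\right) = -112 + 158 \left(- \frac{227}{45}\right) = -112 - \frac{35866}{45} = - \frac{40906}{45}$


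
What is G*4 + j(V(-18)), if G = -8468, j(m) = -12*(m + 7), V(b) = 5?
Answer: -34016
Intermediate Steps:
j(m) = -84 - 12*m (j(m) = -12*(7 + m) = -84 - 12*m)
G*4 + j(V(-18)) = -8468*4 + (-84 - 12*5) = -33872 + (-84 - 60) = -33872 - 144 = -34016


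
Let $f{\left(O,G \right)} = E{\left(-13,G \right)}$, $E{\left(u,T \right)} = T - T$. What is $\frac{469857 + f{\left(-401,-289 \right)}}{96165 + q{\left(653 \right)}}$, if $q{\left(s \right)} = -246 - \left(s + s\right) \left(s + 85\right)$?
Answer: $- \frac{156619}{289303} \approx -0.54137$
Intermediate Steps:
$E{\left(u,T \right)} = 0$
$q{\left(s \right)} = -246 - 2 s \left(85 + s\right)$
$f{\left(O,G \right)} = 0$
$\frac{469857 + f{\left(-401,-289 \right)}}{96165 + q{\left(653 \right)}} = \frac{469857 + 0}{96165 - \left(111256 + 852818\right)} = \frac{469857}{96165 - 964074} = \frac{469857}{-867909} = 469857 \left(- \frac{1}{867909}\right) = - \frac{156619}{289303}$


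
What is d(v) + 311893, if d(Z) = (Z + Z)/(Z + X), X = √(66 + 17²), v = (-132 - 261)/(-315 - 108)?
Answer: 1097955975060/3520297 + 18471*√355/3520297 ≈ 3.1189e+5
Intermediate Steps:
v = 131/141 (v = -393/(-423) = -393*(-1/423) = 131/141 ≈ 0.92908)
X = √355 (X = √(66 + 289) = √355 ≈ 18.841)
d(Z) = 2*Z/(Z + √355) (d(Z) = (Z + Z)/(Z + √355) = (2*Z)/(Z + √355) = 2*Z/(Z + √355))
d(v) + 311893 = 2*(131/141)/(131/141 + √355) + 311893 = 262/(141*(131/141 + √355)) + 311893 = 311893 + 262/(141*(131/141 + √355))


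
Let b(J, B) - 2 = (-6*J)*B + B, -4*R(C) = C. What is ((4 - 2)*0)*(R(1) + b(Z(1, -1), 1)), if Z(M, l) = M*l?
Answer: 0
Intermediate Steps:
R(C) = -C/4
b(J, B) = 2 + B - 6*B*J (b(J, B) = 2 + ((-6*J)*B + B) = 2 + (-6*B*J + B) = 2 + (B - 6*B*J) = 2 + B - 6*B*J)
((4 - 2)*0)*(R(1) + b(Z(1, -1), 1)) = ((4 - 2)*0)*(-¼*1 + (2 + 1 - 6*1*1*(-1))) = (2*0)*(-¼ + (2 + 1 - 6*1*(-1))) = 0*(-¼ + (2 + 1 + 6)) = 0*(-¼ + 9) = 0*(35/4) = 0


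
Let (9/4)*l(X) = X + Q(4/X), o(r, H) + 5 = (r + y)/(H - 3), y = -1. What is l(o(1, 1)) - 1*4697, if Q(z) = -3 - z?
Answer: -23501/5 ≈ -4700.2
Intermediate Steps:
o(r, H) = -5 + (-1 + r)/(-3 + H) (o(r, H) = -5 + (r - 1)/(H - 3) = -5 + (-1 + r)/(-3 + H))
l(X) = -4/3 - 16/(9*X) + 4*X/9 (l(X) = 4*(X + (-3 - 4/X))/9 = 4*(-3 + X - 4/X)/9 = -4/3 - 16/(9*X) + 4*X/9)
l(o(1, 1)) - 1*4697 = 4*(-4 + ((14 + 1 - 5*1)/(-3 + 1))*(-3 + (14 + 1 - 5*1)/(-3 + 1)))/(9*(((14 + 1 - 5*1)/(-3 + 1)))) - 1*4697 = 4*(-4 + ((14 + 1 - 5)/(-2))*(-3 + (14 + 1 - 5)/(-2)))/(9*(((14 + 1 - 5)/(-2)))) - 4697 = 4*(-4 + (-½*10)*(-3 - ½*10))/(9*((-½*10))) - 4697 = (4/9)*(-4 - 5*(-3 - 5))/(-5) - 4697 = (4/9)*(-⅕)*(-4 - 5*(-8)) - 4697 = (4/9)*(-⅕)*(-4 + 40) - 4697 = (4/9)*(-⅕)*36 - 4697 = -16/5 - 4697 = -23501/5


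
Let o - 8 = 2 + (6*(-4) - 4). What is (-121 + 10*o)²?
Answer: 90601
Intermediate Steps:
o = -18 (o = 8 + (2 + (6*(-4) - 4)) = 8 + (2 + (-24 - 4)) = 8 + (2 - 28) = 8 - 26 = -18)
(-121 + 10*o)² = (-121 + 10*(-18))² = (-121 - 180)² = (-301)² = 90601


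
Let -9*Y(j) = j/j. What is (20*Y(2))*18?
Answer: -40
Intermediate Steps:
Y(j) = -⅑ (Y(j) = -j/(9*j) = -⅑*1 = -⅑)
(20*Y(2))*18 = (20*(-⅑))*18 = -20/9*18 = -40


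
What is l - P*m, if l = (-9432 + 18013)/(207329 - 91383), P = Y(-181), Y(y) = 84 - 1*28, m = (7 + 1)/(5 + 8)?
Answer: -51832255/1507298 ≈ -34.388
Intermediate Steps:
m = 8/13 ≈ 0.61539
Y(y) = 56 (Y(y) = 84 - 28 = 56)
P = 56
l = 8581/115946 ≈ 0.074009
l - P*m = 8581/115946 - 56*8/13 = 8581/115946 - 1*448/13 = 8581/115946 - 448/13 = -51832255/1507298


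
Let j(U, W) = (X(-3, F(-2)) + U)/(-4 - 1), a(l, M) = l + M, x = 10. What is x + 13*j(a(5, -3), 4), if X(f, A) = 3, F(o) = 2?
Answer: -3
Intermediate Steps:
a(l, M) = M + l
j(U, W) = -⅗ - U/5 (j(U, W) = (3 + U)/(-4 - 1) = (3 + U)/(-5) = (3 + U)*(-⅕) = -⅗ - U/5)
x + 13*j(a(5, -3), 4) = 10 + 13*(-⅗ - (-3 + 5)/5) = 10 + 13*(-⅗ - ⅕*2) = 10 + 13*(-⅗ - ⅖) = 10 + 13*(-1) = 10 - 13 = -3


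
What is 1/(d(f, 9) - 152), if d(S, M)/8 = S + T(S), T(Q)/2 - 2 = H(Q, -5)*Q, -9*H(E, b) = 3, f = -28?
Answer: -3/584 ≈ -0.0051370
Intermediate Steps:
H(E, b) = -⅓ (H(E, b) = -⅑*3 = -⅓)
T(Q) = 4 - 2*Q/3 (T(Q) = 4 + 2*(-Q/3) = 4 - 2*Q/3)
d(S, M) = 32 + 8*S/3 (d(S, M) = 8*(S + (4 - 2*S/3)) = 8*(4 + S/3) = 32 + 8*S/3)
1/(d(f, 9) - 152) = 1/((32 + (8/3)*(-28)) - 152) = 1/((32 - 224/3) - 152) = 1/(-128/3 - 152) = 1/(-584/3) = -3/584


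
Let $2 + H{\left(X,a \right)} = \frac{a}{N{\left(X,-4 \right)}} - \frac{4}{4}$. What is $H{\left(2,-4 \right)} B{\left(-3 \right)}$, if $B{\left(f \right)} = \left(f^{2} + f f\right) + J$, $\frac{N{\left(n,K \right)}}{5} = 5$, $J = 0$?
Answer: $- \frac{1422}{25} \approx -56.88$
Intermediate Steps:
$N{\left(n,K \right)} = 25$ ($N{\left(n,K \right)} = 5 \cdot 5 = 25$)
$H{\left(X,a \right)} = -3 + \frac{a}{25}$ ($H{\left(X,a \right)} = -2 + \left(\frac{a}{25} - \frac{4}{4}\right) = -2 + \left(a \frac{1}{25} - 1\right) = -2 + \left(\frac{a}{25} - 1\right) = -2 + \left(-1 + \frac{a}{25}\right) = -3 + \frac{a}{25}$)
$B{\left(f \right)} = 2 f^{2}$ ($B{\left(f \right)} = \left(f^{2} + f f\right) + 0 = \left(f^{2} + f^{2}\right) + 0 = 2 f^{2} + 0 = 2 f^{2}$)
$H{\left(2,-4 \right)} B{\left(-3 \right)} = \left(-3 + \frac{1}{25} \left(-4\right)\right) 2 \left(-3\right)^{2} = \left(-3 - \frac{4}{25}\right) 2 \cdot 9 = \left(- \frac{79}{25}\right) 18 = - \frac{1422}{25}$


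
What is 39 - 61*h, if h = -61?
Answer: 3760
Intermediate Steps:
39 - 61*h = 39 - 61*(-61) = 39 + 3721 = 3760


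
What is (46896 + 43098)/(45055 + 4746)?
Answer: 89994/49801 ≈ 1.8071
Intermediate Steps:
(46896 + 43098)/(45055 + 4746) = 89994/49801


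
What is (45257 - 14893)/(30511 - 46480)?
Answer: -30364/15969 ≈ -1.9014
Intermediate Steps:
(45257 - 14893)/(30511 - 46480) = 30364/(-15969) = 30364*(-1/15969) = -30364/15969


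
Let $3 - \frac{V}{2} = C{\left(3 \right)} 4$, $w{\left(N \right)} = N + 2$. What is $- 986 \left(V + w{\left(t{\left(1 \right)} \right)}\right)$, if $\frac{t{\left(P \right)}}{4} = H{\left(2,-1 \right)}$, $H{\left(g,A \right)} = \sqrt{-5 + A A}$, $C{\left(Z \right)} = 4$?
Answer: $23664 - 7888 i \approx 23664.0 - 7888.0 i$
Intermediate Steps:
$H{\left(g,A \right)} = \sqrt{-5 + A^{2}}$
$t{\left(P \right)} = 8 i$ ($t{\left(P \right)} = 4 \sqrt{-5 + \left(-1\right)^{2}} = 4 \sqrt{-5 + 1} = 4 \sqrt{-4} = 4 \cdot 2 i = 8 i$)
$w{\left(N \right)} = 2 + N$
$V = -26$ ($V = 6 - 2 \cdot 4 \cdot 4 = 6 - 32 = -26$)
$- 986 \left(V + w{\left(t{\left(1 \right)} \right)}\right) = - 986 \left(-26 + \left(2 + 8 i\right)\right) = - 986 \left(-24 + 8 i\right) = 23664 - 7888 i$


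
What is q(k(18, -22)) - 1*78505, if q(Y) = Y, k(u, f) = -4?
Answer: -78509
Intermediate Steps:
q(k(18, -22)) - 1*78505 = -4 - 1*78505 = -4 - 78505 = -78509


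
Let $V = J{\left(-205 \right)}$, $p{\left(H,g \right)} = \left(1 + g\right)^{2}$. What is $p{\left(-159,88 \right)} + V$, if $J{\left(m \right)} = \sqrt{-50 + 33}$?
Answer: $7921 + i \sqrt{17} \approx 7921.0 + 4.1231 i$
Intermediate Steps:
$J{\left(m \right)} = i \sqrt{17}$ ($J{\left(m \right)} = \sqrt{-17} = i \sqrt{17}$)
$V = i \sqrt{17} \approx 4.1231 i$
$p{\left(-159,88 \right)} + V = \left(1 + 88\right)^{2} + i \sqrt{17} = 89^{2} + i \sqrt{17} = 7921 + i \sqrt{17}$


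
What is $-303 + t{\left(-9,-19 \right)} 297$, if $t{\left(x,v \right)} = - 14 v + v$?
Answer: $73056$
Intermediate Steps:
$t{\left(x,v \right)} = - 13 v$
$-303 + t{\left(-9,-19 \right)} 297 = -303 + \left(-13\right) \left(-19\right) 297 = -303 + 247 \cdot 297 = -303 + 73359 = 73056$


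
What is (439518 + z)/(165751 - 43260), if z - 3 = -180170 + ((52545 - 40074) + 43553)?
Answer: 315375/122491 ≈ 2.5747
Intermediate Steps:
z = -124143 (z = 3 + (-180170 + ((52545 - 40074) + 43553)) = 3 + (-180170 + (12471 + 43553)) = 3 + (-180170 + 56024) = 3 - 124146 = -124143)
(439518 + z)/(165751 - 43260) = (439518 - 124143)/(165751 - 43260) = 315375/122491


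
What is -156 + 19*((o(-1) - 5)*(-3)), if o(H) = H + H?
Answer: 243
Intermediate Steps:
o(H) = 2*H
-156 + 19*((o(-1) - 5)*(-3)) = -156 + 19*((2*(-1) - 5)*(-3)) = -156 + 19*((-2 - 5)*(-3)) = -156 + 19*(-7*(-3)) = -156 + 19*21 = -156 + 399 = 243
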